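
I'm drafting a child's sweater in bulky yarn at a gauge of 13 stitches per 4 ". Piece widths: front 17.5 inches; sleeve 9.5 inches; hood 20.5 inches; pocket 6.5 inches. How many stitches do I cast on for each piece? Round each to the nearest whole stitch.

front 57; sleeve 31; hood 67; pocket 21.

Rate = 13/4 = 3.25 sts per in.
front: 17.5 × 3.25 = 56.88 → 57.
sleeve: 9.5 × 3.25 = 30.88 → 31.
hood: 20.5 × 3.25 = 66.62 → 67.
pocket: 6.5 × 3.25 = 21.12 → 21.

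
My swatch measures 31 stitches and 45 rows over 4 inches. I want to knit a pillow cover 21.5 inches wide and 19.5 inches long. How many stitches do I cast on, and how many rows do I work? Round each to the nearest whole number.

Stitch gauge = 31/4 = 7.75 sts/in; 21.5 × 7.75 = 166.62 → 167 sts.
Row gauge = 45/4 = 11.25 rows/in; 19.5 × 11.25 = 219.38 → 219 rows.

Cast on 167 stitches and work 219 rows.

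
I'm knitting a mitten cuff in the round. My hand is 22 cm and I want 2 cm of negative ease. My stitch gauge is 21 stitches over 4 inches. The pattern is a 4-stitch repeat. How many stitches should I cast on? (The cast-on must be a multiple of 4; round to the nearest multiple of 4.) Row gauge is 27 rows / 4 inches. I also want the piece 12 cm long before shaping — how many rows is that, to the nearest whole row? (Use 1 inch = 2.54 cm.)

Finished = 22 − 2 = 20 cm.
20 cm × 1/2.54 = 7.87 inches.
21/4 = 5.25 sts per in; 7.87 × 5.25 = 41.34 sts.
Nearest multiple of 4 → 40.
12 cm = 4.72 inches; × 6.75 = 31.89 → 32 rows.

Cast on 40 stitches; work 32 rows.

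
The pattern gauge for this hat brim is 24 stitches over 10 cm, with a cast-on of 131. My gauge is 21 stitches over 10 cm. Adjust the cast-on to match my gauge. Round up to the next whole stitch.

Scale factor = 21 / 24 = 0.875.
131 × 21 / 24 = 114.62 sts.
→ 115 sts.

Cast on 115 stitches.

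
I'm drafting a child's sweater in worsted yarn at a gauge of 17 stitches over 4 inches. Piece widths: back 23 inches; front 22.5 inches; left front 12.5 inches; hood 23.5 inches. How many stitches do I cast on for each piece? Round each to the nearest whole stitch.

Rate = 17/4 = 4.25 sts per in.
back: 23 × 4.25 = 97.75 → 98.
front: 22.5 × 4.25 = 95.62 → 96.
left front: 12.5 × 4.25 = 53.12 → 53.
hood: 23.5 × 4.25 = 99.88 → 100.

back 98; front 96; left front 53; hood 100.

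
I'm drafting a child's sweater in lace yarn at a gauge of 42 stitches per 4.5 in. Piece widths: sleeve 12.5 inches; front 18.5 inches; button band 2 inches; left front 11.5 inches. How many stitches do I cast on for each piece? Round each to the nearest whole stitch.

Rate = 42/4.5 = 9.333 sts per in.
sleeve: 12.5 × 9.333 = 116.67 → 117.
front: 18.5 × 9.333 = 172.67 → 173.
button band: 2 × 9.333 = 18.67 → 19.
left front: 11.5 × 9.333 = 107.33 → 107.

sleeve 117; front 173; button band 19; left front 107.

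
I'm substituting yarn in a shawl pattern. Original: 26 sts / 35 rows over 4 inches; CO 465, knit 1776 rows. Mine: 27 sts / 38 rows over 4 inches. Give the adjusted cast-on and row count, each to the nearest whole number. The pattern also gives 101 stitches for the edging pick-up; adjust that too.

Cast on 483 stitches; work 1928 rows; edging pick-up 105 stitches.

Stitches: 465 × 27/26 = 482.88 → 483.
Rows: 1776 × 38/35 = 1928.23 → 1928.
edging pick-up: 101 × 27/26 = 104.88 → 105.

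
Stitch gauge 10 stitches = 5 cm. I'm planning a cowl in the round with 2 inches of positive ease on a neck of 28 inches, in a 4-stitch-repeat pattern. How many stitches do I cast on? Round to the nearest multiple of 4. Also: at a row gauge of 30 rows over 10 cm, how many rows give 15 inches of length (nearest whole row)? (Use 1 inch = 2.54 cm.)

Finished = 28 + 2 = 30 inches.
30 inches × 2.54 = 76.20 cm.
10/5 = 2 sts per cm; 76.20 × 2 = 152.40 sts.
Nearest multiple of 4 → 152.
15 inches = 38.10 cm; × 3 = 114.30 → 114 rows.

Cast on 152 stitches; work 114 rows.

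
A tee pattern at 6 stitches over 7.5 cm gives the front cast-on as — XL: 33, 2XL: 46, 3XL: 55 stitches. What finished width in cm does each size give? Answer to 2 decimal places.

XL 41.25 cm; 2XL 57.50 cm; 3XL 68.75 cm.

6/7.5 = 0.8 sts per cm.
XL: 33 / 0.8 = 41.250 → 41.25 cm.
2XL: 46 / 0.8 = 57.500 → 57.50 cm.
3XL: 55 / 0.8 = 68.750 → 68.75 cm.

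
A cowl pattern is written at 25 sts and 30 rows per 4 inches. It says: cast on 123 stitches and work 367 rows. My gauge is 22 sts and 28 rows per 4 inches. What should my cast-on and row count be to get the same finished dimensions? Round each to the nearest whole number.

Stitches: 123 × 22/25 = 108.24 → 108.
Rows: 367 × 28/30 = 342.53 → 343.

Cast on 108 stitches; work 343 rows.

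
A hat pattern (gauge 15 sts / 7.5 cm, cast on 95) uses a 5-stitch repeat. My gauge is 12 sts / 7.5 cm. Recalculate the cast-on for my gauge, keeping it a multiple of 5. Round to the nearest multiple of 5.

95 × 12 / 15 = 76.00.
Nearest multiple of 5: 75.

75 stitches.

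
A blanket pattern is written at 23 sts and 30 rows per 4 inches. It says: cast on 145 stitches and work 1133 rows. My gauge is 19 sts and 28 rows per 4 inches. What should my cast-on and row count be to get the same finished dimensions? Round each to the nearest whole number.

Stitches: 145 × 19/23 = 119.78 → 120.
Rows: 1133 × 28/30 = 1057.47 → 1057.

Cast on 120 stitches; work 1057 rows.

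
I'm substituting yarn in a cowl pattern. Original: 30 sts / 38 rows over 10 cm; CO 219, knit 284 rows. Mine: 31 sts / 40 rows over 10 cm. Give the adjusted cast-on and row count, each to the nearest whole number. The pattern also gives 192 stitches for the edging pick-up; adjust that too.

Stitches: 219 × 31/30 = 226.30 → 226.
Rows: 284 × 40/38 = 298.95 → 299.
edging pick-up: 192 × 31/30 = 198.40 → 198.

Cast on 226 stitches; work 299 rows; edging pick-up 198 stitches.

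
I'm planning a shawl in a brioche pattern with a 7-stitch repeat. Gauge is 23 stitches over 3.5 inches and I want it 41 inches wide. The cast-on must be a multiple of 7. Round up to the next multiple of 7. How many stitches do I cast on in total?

23 / 3.5 = 6.571 sts per inch.
41 × 6.571 = 269.43 sts.
Next multiple of 7: 273.

273 stitches.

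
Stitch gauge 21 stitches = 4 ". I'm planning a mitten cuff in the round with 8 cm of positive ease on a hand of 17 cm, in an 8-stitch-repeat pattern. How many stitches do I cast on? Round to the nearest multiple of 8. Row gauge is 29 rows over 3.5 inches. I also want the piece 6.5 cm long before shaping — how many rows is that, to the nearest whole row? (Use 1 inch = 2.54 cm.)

Finished = 17 + 8 = 25 cm.
25 cm × 1/2.54 = 9.84 inches.
21/4 = 5.25 sts per in; 9.84 × 5.25 = 51.67 sts.
Nearest multiple of 8 → 48.
6.5 cm = 2.56 inches; × 8.286 = 21.20 → 21 rows.

Cast on 48 stitches; work 21 rows.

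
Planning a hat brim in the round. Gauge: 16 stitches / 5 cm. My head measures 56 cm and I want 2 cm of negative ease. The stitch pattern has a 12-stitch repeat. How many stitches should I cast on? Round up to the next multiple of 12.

CO 180 sts.

Finished = 56 − 2 = 54 cm.
16 / 5 = 3.2 sts/cm.
54 × 3.2 = 172.80 sts.
Next multiple of 12: 180.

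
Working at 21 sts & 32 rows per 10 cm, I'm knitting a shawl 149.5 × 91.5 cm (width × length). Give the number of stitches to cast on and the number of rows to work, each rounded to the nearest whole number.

Cast on 314 stitches and work 293 rows.

Stitch gauge = 21/10 = 2.1 sts/cm; 149.5 × 2.1 = 313.95 → 314 sts.
Row gauge = 32/10 = 3.2 rows/cm; 91.5 × 3.2 = 292.80 → 293 rows.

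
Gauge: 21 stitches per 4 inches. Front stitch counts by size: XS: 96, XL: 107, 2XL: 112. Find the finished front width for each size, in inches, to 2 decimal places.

21/4 = 5.25 sts per in.
XS: 96 / 5.25 = 18.286 → 18.29 in.
XL: 107 / 5.25 = 20.381 → 20.38 in.
2XL: 112 / 5.25 = 21.333 → 21.33 in.

XS 18.29 inches; XL 20.38 inches; 2XL 21.33 inches.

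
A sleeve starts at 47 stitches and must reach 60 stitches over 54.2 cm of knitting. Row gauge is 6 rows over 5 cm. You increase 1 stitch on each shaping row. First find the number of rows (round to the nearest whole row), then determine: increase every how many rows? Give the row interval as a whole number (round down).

Rows = 54.2 × 1.2 = 65.0 → 65 rows.
Stitches to add: 13 → 13 shaping rows (at 1 st each).
65 / 13 = 5.00 → every 5 rows.

Increase every 5th row.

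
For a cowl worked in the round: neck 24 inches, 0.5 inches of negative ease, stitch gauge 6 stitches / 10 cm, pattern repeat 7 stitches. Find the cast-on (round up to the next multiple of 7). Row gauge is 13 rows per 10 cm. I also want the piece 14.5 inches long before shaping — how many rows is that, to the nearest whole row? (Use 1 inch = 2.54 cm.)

Cast on 42 stitches; work 48 rows.

Finished = 24 − 0.5 = 23.5 inches.
23.5 inches × 2.54 = 59.69 cm.
6/10 = 0.6 sts per cm; 59.69 × 0.6 = 35.81 sts.
Next multiple of 7 → 42.
14.5 inches = 36.83 cm; × 1.3 = 47.88 → 48 rows.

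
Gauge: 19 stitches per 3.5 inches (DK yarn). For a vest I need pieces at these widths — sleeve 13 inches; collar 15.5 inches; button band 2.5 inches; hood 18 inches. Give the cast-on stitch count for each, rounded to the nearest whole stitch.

sleeve 71; collar 84; button band 14; hood 98.

Rate = 19/3.5 = 5.429 sts per in.
sleeve: 13 × 5.429 = 70.57 → 71.
collar: 15.5 × 5.429 = 84.14 → 84.
button band: 2.5 × 5.429 = 13.57 → 14.
hood: 18 × 5.429 = 97.71 → 98.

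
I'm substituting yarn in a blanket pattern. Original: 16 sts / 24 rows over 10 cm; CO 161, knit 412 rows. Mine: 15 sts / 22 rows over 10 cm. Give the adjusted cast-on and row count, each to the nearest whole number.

Stitches: 161 × 15/16 = 150.94 → 151.
Rows: 412 × 22/24 = 377.67 → 378.

Cast on 151 stitches; work 378 rows.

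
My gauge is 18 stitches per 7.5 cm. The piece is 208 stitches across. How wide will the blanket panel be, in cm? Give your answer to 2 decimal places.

18 stitches / 7.5 cm = 2.4 stitches per cm.
208 / 2.4 = 86.667 cm.

86.67 cm.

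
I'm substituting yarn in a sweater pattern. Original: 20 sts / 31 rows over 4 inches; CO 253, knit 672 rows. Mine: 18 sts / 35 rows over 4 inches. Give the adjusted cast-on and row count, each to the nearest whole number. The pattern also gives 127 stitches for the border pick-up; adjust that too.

Cast on 228 stitches; work 759 rows; border pick-up 114 stitches.

Stitches: 253 × 18/20 = 227.70 → 228.
Rows: 672 × 35/31 = 758.71 → 759.
border pick-up: 127 × 18/20 = 114.30 → 114.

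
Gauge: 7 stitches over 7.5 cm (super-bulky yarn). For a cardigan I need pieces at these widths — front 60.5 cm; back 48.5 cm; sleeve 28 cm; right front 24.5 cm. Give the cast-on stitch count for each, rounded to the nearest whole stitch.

Rate = 7/7.5 = 0.933 sts per cm.
front: 60.5 × 0.933 = 56.47 → 56.
back: 48.5 × 0.933 = 45.27 → 45.
sleeve: 28 × 0.933 = 26.13 → 26.
right front: 24.5 × 0.933 = 22.87 → 23.

front 56; back 45; sleeve 26; right front 23.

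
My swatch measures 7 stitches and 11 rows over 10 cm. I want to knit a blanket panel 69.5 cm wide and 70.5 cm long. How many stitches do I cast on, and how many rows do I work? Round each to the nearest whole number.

Stitch gauge = 7/10 = 0.7 sts/cm; 69.5 × 0.7 = 48.65 → 49 sts.
Row gauge = 11/10 = 1.1 rows/cm; 70.5 × 1.1 = 77.55 → 78 rows.

Cast on 49 stitches and work 78 rows.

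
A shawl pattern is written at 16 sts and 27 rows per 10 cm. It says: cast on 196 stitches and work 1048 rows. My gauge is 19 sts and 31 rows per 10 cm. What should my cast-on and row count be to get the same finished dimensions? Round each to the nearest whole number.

Stitches: 196 × 19/16 = 232.75 → 233.
Rows: 1048 × 31/27 = 1203.26 → 1203.

Cast on 233 stitches; work 1203 rows.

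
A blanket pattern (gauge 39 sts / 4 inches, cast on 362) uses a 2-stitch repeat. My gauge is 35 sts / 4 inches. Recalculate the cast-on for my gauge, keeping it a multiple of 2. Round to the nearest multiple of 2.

362 × 35 / 39 = 324.87.
Nearest multiple of 2: 324.

Cast on 324 stitches.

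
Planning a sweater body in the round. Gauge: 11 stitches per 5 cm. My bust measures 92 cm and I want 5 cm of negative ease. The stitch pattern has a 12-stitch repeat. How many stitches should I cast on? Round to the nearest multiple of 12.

192 stitches.

Finished = 92 − 5 = 87 cm.
11 / 5 = 2.2 sts/cm.
87 × 2.2 = 191.40 sts.
Nearest multiple of 12: 192.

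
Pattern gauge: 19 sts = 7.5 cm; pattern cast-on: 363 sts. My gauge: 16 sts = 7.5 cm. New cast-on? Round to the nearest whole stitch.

Scale factor = 16 / 19 = 0.842.
363 × 16 / 19 = 305.68 sts.
→ 306 sts.

CO 306 sts.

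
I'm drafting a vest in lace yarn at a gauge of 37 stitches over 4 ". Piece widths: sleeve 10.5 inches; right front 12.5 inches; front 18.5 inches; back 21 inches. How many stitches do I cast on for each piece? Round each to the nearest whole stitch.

sleeve 97; right front 116; front 171; back 194.

Rate = 37/4 = 9.25 sts per in.
sleeve: 10.5 × 9.25 = 97.12 → 97.
right front: 12.5 × 9.25 = 115.62 → 116.
front: 18.5 × 9.25 = 171.12 → 171.
back: 21 × 9.25 = 194.25 → 194.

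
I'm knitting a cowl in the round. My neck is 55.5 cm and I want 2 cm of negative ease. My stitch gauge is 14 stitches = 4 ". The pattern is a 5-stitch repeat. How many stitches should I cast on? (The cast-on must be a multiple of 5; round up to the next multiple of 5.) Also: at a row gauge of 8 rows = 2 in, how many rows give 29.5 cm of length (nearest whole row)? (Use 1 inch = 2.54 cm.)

Finished = 55.5 − 2 = 53.5 cm.
53.5 cm × 1/2.54 = 21.06 inches.
14/4 = 3.5 sts per in; 21.06 × 3.5 = 73.72 sts.
Next multiple of 5 → 75.
29.5 cm = 11.61 inches; × 4 = 46.46 → 46 rows.

Cast on 75 stitches; work 46 rows.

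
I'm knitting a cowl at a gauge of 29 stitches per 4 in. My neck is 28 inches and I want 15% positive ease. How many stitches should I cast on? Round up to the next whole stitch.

Finished = 28 × 1.15 = 32.20 in.
29 / 4 = 7.25 sts per inch.
32.20 × 7.25 = 233.45 sts.
→ 234 sts.

Cast on 234 stitches.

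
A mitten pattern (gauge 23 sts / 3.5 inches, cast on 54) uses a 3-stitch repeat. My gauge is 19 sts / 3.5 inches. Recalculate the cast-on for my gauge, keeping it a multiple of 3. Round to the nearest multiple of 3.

45 stitches.

54 × 19 / 23 = 44.61.
Nearest multiple of 3: 45.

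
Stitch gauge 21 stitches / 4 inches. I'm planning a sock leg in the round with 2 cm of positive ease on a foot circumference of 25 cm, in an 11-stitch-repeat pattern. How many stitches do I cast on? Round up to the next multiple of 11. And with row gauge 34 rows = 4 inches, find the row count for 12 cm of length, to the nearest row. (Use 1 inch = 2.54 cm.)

Finished = 25 + 2 = 27 cm.
27 cm × 1/2.54 = 10.63 inches.
21/4 = 5.25 sts per in; 10.63 × 5.25 = 55.81 sts.
Next multiple of 11 → 66.
12 cm = 4.72 inches; × 8.5 = 40.16 → 40 rows.

Cast on 66 stitches; work 40 rows.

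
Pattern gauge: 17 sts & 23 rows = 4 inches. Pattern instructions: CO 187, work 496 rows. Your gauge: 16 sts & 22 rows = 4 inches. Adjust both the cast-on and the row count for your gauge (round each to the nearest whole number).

Cast on 176 stitches; work 474 rows.

Stitches: 187 × 16/17 = 176.00 → 176.
Rows: 496 × 22/23 = 474.43 → 474.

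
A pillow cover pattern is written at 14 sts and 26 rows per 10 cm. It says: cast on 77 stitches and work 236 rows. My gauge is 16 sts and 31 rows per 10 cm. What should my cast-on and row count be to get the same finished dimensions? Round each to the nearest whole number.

Cast on 88 stitches; work 281 rows.

Stitches: 77 × 16/14 = 88.00 → 88.
Rows: 236 × 31/26 = 281.38 → 281.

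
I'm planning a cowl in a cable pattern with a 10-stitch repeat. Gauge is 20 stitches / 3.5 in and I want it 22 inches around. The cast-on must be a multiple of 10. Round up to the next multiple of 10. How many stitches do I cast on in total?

20 / 3.5 = 5.714 sts per inch.
22 × 5.714 = 125.71 sts.
Next multiple of 10: 130.

CO 130 sts.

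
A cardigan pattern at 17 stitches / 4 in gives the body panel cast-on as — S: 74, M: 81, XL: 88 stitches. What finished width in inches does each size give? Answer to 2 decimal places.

17/4 = 4.25 sts per in.
S: 74 / 4.25 = 17.412 → 17.41 in.
M: 81 / 4.25 = 19.059 → 19.06 in.
XL: 88 / 4.25 = 20.706 → 20.71 in.

S 17.41 inches; M 19.06 inches; XL 20.71 inches.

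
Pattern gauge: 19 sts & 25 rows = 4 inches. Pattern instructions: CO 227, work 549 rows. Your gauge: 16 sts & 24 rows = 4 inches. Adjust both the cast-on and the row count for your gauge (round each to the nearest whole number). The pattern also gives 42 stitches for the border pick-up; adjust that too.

Stitches: 227 × 16/19 = 191.16 → 191.
Rows: 549 × 24/25 = 527.04 → 527.
border pick-up: 42 × 16/19 = 35.37 → 35.

Cast on 191 stitches; work 527 rows; border pick-up 35 stitches.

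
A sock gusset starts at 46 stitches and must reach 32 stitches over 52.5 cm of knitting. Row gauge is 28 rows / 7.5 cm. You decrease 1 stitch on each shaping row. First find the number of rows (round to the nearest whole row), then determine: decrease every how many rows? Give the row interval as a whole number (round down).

Decrease every 14th row.

Rows = 52.5 × 3.733 = 196.0 → 196 rows.
Stitches to remove: 14 → 14 shaping rows (at 1 st each).
196 / 14 = 14.00 → every 14 rows.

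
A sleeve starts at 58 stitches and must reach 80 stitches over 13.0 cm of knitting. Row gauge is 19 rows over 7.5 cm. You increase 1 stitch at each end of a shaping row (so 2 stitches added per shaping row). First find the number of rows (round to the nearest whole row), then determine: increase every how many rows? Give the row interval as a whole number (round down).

Increase every 3rd row.

Rows = 13.0 × 2.533 = 32.9 → 33 rows.
Stitches to add: 22 → 11 shaping rows (at 2 st each).
33 / 11 = 3.00 → every 3 rows.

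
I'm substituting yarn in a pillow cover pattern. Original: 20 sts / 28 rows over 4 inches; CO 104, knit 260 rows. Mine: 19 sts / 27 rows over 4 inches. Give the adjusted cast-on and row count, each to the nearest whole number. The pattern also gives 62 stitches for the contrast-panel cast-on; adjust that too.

Stitches: 104 × 19/20 = 98.80 → 99.
Rows: 260 × 27/28 = 250.71 → 251.
contrast-panel cast-on: 62 × 19/20 = 58.90 → 59.

Cast on 99 stitches; work 251 rows; contrast-panel cast-on 59 stitches.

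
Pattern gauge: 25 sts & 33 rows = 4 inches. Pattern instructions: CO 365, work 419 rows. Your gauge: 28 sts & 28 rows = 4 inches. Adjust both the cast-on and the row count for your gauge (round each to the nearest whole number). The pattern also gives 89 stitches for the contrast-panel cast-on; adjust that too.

Stitches: 365 × 28/25 = 408.80 → 409.
Rows: 419 × 28/33 = 355.52 → 356.
contrast-panel cast-on: 89 × 28/25 = 99.68 → 100.

Cast on 409 stitches; work 356 rows; contrast-panel cast-on 100 stitches.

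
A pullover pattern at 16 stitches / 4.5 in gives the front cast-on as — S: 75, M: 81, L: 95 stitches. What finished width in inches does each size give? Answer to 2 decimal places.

S 21.09 inches; M 22.78 inches; L 26.72 inches.

16/4.5 = 3.556 sts per in.
S: 75 / 3.556 = 21.094 → 21.09 in.
M: 81 / 3.556 = 22.781 → 22.78 in.
L: 95 / 3.556 = 26.719 → 26.72 in.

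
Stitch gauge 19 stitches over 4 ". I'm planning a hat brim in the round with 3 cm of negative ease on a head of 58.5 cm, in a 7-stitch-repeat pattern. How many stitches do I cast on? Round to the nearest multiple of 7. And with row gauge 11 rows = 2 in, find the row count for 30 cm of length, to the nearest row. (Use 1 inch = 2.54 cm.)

Finished = 58.5 − 3 = 55.5 cm.
55.5 cm × 1/2.54 = 21.85 inches.
19/4 = 4.75 sts per in; 21.85 × 4.75 = 103.79 sts.
Nearest multiple of 7 → 105.
30 cm = 11.81 inches; × 5.5 = 64.96 → 65 rows.

Cast on 105 stitches; work 65 rows.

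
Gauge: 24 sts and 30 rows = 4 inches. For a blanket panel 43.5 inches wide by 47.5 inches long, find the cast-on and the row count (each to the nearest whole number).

Cast on 261 stitches and work 356 rows.

Stitch gauge = 24/4 = 6 sts/in; 43.5 × 6 = 261.00 → 261 sts.
Row gauge = 30/4 = 7.5 rows/in; 47.5 × 7.5 = 356.25 → 356 rows.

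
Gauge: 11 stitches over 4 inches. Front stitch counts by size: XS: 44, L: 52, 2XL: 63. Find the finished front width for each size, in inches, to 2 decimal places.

XS 16.00 inches; L 18.91 inches; 2XL 22.91 inches.

11/4 = 2.75 sts per in.
XS: 44 / 2.75 = 16.000 → 16.00 in.
L: 52 / 2.75 = 18.909 → 18.91 in.
2XL: 63 / 2.75 = 22.909 → 22.91 in.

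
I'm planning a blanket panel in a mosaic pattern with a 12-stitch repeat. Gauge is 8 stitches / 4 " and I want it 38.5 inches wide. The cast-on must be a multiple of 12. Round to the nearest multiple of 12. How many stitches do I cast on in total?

8 / 4 = 2 sts per inch.
38.5 × 2 = 77.00 sts.
Nearest multiple of 12: 72.

72 stitches.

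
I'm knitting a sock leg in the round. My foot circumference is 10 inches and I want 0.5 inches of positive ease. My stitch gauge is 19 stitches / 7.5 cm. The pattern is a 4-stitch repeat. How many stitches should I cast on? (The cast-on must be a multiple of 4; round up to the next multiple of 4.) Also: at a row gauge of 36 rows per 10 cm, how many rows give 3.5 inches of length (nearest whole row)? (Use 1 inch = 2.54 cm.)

Cast on 68 stitches; work 32 rows.

Finished = 10 + 0.5 = 10.5 inches.
10.5 inches × 2.54 = 26.67 cm.
19/7.5 = 2.533 sts per cm; 26.67 × 2.533 = 67.56 sts.
Next multiple of 4 → 68.
3.5 inches = 8.89 cm; × 3.6 = 32.00 → 32 rows.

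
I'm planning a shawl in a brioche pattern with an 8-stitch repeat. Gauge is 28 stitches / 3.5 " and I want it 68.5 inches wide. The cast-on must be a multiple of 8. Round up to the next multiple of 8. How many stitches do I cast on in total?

28 / 3.5 = 8 sts per inch.
68.5 × 8 = 548.00 sts.
Next multiple of 8: 552.

CO 552 sts.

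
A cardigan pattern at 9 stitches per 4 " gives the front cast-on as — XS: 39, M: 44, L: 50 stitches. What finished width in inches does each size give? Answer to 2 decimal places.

9/4 = 2.25 sts per in.
XS: 39 / 2.25 = 17.333 → 17.33 in.
M: 44 / 2.25 = 19.556 → 19.56 in.
L: 50 / 2.25 = 22.222 → 22.22 in.

XS 17.33 inches; M 19.56 inches; L 22.22 inches.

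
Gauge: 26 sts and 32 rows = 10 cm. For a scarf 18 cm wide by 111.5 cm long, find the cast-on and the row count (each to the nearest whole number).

Cast on 47 stitches and work 357 rows.

Stitch gauge = 26/10 = 2.6 sts/cm; 18 × 2.6 = 46.80 → 47 sts.
Row gauge = 32/10 = 3.2 rows/cm; 111.5 × 3.2 = 356.80 → 357 rows.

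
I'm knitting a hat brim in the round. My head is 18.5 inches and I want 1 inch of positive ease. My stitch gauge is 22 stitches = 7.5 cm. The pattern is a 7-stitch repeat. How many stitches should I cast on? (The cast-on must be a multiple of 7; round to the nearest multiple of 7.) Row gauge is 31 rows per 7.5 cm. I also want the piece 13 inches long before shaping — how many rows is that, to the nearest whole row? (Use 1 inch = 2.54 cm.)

Cast on 147 stitches; work 136 rows.

Finished = 18.5 + 1 = 19.5 inches.
19.5 inches × 2.54 = 49.53 cm.
22/7.5 = 2.933 sts per cm; 49.53 × 2.933 = 145.29 sts.
Nearest multiple of 7 → 147.
13 inches = 33.02 cm; × 4.133 = 136.48 → 136 rows.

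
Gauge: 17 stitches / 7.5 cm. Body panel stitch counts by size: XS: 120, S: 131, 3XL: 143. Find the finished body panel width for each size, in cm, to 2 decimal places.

XS 52.94 cm; S 57.79 cm; 3XL 63.09 cm.

17/7.5 = 2.267 sts per cm.
XS: 120 / 2.267 = 52.941 → 52.94 cm.
S: 131 / 2.267 = 57.794 → 57.79 cm.
3XL: 143 / 2.267 = 63.088 → 63.09 cm.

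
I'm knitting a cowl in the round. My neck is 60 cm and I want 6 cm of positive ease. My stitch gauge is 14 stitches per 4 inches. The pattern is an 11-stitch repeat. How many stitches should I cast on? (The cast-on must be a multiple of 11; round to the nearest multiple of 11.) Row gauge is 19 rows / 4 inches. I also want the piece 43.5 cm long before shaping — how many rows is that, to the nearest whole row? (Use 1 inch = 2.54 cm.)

Finished = 60 + 6 = 66 cm.
66 cm × 1/2.54 = 25.98 inches.
14/4 = 3.5 sts per in; 25.98 × 3.5 = 90.94 sts.
Nearest multiple of 11 → 88.
43.5 cm = 17.13 inches; × 4.75 = 81.35 → 81 rows.

Cast on 88 stitches; work 81 rows.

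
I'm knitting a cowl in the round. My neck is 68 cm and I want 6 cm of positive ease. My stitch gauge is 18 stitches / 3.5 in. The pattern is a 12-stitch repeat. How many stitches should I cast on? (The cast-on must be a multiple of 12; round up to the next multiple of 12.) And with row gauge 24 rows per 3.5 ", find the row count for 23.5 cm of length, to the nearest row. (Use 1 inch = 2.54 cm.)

Finished = 68 + 6 = 74 cm.
74 cm × 1/2.54 = 29.13 inches.
18/3.5 = 5.143 sts per in; 29.13 × 5.143 = 149.83 sts.
Next multiple of 12 → 156.
23.5 cm = 9.25 inches; × 6.857 = 63.44 → 63 rows.

Cast on 156 stitches; work 63 rows.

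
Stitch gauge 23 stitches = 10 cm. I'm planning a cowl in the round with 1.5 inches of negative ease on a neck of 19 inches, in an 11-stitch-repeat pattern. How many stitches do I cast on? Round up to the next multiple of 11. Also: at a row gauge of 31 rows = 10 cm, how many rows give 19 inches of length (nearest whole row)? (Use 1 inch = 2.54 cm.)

Cast on 110 stitches; work 150 rows.

Finished = 19 − 1.5 = 17.5 inches.
17.5 inches × 2.54 = 44.45 cm.
23/10 = 2.3 sts per cm; 44.45 × 2.3 = 102.23 sts.
Next multiple of 11 → 110.
19 inches = 48.26 cm; × 3.1 = 149.61 → 150 rows.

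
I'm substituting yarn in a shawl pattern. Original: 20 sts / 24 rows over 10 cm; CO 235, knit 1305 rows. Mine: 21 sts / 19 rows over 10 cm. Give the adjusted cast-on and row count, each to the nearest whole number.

Cast on 247 stitches; work 1033 rows.

Stitches: 235 × 21/20 = 246.75 → 247.
Rows: 1305 × 19/24 = 1033.12 → 1033.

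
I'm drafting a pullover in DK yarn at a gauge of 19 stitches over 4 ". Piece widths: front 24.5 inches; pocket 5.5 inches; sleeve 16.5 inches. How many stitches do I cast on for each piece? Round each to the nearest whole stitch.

Rate = 19/4 = 4.75 sts per in.
front: 24.5 × 4.75 = 116.38 → 116.
pocket: 5.5 × 4.75 = 26.12 → 26.
sleeve: 16.5 × 4.75 = 78.38 → 78.

front 116; pocket 26; sleeve 78.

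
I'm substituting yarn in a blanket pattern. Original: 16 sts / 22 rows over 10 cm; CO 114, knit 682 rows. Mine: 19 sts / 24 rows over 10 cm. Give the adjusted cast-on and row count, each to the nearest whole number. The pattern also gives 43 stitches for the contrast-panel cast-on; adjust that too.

Stitches: 114 × 19/16 = 135.38 → 135.
Rows: 682 × 24/22 = 744.00 → 744.
contrast-panel cast-on: 43 × 19/16 = 51.06 → 51.

Cast on 135 stitches; work 744 rows; contrast-panel cast-on 51 stitches.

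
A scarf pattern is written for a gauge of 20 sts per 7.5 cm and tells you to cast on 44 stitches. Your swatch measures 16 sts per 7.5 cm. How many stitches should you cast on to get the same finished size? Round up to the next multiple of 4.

CO 36 sts.

Scale factor = 16 / 20 = 0.800.
44 × 16 / 20 = 35.20 sts.
→ 36 sts.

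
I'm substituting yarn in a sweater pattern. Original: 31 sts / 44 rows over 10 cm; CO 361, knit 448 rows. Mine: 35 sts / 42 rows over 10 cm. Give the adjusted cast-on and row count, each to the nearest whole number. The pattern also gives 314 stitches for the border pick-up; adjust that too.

Stitches: 361 × 35/31 = 407.58 → 408.
Rows: 448 × 42/44 = 427.64 → 428.
border pick-up: 314 × 35/31 = 354.52 → 355.

Cast on 408 stitches; work 428 rows; border pick-up 355 stitches.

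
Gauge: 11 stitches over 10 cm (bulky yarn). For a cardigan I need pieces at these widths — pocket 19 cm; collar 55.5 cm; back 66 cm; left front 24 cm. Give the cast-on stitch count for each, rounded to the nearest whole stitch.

Rate = 11/10 = 1.1 sts per cm.
pocket: 19 × 1.1 = 20.90 → 21.
collar: 55.5 × 1.1 = 61.05 → 61.
back: 66 × 1.1 = 72.60 → 73.
left front: 24 × 1.1 = 26.40 → 26.

pocket 21; collar 61; back 73; left front 26.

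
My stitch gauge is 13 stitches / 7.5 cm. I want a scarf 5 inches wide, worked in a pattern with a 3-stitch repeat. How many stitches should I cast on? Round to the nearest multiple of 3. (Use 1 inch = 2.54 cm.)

CO 21 sts.

5 in = 5 × 2.54 = 12.70 cm.
13 / 7.5 = 1.733 sts/cm.
12.70 × 1.733 = 22.01 sts.
→ 21.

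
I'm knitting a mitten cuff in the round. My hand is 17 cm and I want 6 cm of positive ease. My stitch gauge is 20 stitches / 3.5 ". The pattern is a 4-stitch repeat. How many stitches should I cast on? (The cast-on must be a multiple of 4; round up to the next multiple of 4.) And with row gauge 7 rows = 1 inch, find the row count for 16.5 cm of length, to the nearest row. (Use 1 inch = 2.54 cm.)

Cast on 52 stitches; work 45 rows.

Finished = 17 + 6 = 23 cm.
23 cm × 1/2.54 = 9.06 inches.
20/3.5 = 5.714 sts per in; 9.06 × 5.714 = 51.74 sts.
Next multiple of 4 → 52.
16.5 cm = 6.50 inches; × 7 = 45.47 → 45 rows.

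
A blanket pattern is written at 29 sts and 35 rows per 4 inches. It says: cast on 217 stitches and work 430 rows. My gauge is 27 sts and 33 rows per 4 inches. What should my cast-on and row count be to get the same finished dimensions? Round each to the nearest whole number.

Stitches: 217 × 27/29 = 202.03 → 202.
Rows: 430 × 33/35 = 405.43 → 405.

Cast on 202 stitches; work 405 rows.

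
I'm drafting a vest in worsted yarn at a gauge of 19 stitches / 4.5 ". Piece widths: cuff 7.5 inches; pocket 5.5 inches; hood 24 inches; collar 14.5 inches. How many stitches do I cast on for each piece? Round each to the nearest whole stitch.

Rate = 19/4.5 = 4.222 sts per in.
cuff: 7.5 × 4.222 = 31.67 → 32.
pocket: 5.5 × 4.222 = 23.22 → 23.
hood: 24 × 4.222 = 101.33 → 101.
collar: 14.5 × 4.222 = 61.22 → 61.

cuff 32; pocket 23; hood 101; collar 61.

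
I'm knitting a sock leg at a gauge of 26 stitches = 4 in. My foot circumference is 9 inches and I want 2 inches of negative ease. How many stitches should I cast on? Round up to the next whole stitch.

CO 46 sts.

Finished = 9 − 2 = 7 in.
26 / 4 = 6.5 sts per inch.
7.00 × 6.5 = 45.50 sts.
→ 46 sts.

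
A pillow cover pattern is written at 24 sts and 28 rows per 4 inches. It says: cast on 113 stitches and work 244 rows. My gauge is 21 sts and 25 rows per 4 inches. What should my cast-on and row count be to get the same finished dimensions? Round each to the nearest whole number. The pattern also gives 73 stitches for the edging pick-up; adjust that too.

Cast on 99 stitches; work 218 rows; edging pick-up 64 stitches.

Stitches: 113 × 21/24 = 98.88 → 99.
Rows: 244 × 25/28 = 217.86 → 218.
edging pick-up: 73 × 21/24 = 63.88 → 64.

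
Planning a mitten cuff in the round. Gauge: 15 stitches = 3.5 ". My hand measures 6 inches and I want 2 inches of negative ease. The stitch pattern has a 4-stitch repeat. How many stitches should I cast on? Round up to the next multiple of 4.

CO 20 sts.

Finished = 6 − 2 = 4 inches.
15 / 3.5 = 4.286 sts/in.
4 × 4.286 = 17.14 sts.
Next multiple of 4: 20.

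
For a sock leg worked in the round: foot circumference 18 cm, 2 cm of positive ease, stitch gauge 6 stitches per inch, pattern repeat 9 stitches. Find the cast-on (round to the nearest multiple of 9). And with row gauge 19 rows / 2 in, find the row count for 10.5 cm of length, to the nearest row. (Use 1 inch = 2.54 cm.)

Cast on 45 stitches; work 39 rows.

Finished = 18 + 2 = 20 cm.
20 cm × 1/2.54 = 7.87 inches.
6/1 = 6 sts per in; 7.87 × 6 = 47.24 sts.
Nearest multiple of 9 → 45.
10.5 cm = 4.13 inches; × 9.5 = 39.27 → 39 rows.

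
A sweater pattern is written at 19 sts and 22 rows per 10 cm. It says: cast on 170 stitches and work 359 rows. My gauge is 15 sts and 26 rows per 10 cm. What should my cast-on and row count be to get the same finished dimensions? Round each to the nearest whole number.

Cast on 134 stitches; work 424 rows.

Stitches: 170 × 15/19 = 134.21 → 134.
Rows: 359 × 26/22 = 424.27 → 424.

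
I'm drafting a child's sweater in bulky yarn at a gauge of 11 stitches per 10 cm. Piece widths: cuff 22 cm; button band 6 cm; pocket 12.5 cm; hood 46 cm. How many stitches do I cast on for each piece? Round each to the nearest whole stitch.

cuff 24; button band 7; pocket 14; hood 51.

Rate = 11/10 = 1.1 sts per cm.
cuff: 22 × 1.1 = 24.20 → 24.
button band: 6 × 1.1 = 6.60 → 7.
pocket: 12.5 × 1.1 = 13.75 → 14.
hood: 46 × 1.1 = 50.60 → 51.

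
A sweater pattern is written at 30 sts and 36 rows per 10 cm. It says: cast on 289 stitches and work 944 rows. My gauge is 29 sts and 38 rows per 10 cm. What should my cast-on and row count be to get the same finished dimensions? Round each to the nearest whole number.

Stitches: 289 × 29/30 = 279.37 → 279.
Rows: 944 × 38/36 = 996.44 → 996.

Cast on 279 stitches; work 996 rows.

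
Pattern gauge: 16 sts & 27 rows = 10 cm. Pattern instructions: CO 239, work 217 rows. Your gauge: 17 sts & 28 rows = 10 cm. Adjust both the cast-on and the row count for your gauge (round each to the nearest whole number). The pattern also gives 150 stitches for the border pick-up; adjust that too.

Cast on 254 stitches; work 225 rows; border pick-up 159 stitches.

Stitches: 239 × 17/16 = 253.94 → 254.
Rows: 217 × 28/27 = 225.04 → 225.
border pick-up: 150 × 17/16 = 159.38 → 159.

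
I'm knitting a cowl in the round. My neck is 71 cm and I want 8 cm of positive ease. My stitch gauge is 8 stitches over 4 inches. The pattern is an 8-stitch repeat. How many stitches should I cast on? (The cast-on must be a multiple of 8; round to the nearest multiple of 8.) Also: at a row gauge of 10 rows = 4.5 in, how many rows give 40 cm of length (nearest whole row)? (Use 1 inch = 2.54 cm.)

Cast on 64 stitches; work 35 rows.

Finished = 71 + 8 = 79 cm.
79 cm × 1/2.54 = 31.10 inches.
8/4 = 2 sts per in; 31.10 × 2 = 62.20 sts.
Nearest multiple of 8 → 64.
40 cm = 15.75 inches; × 2.222 = 35.00 → 35 rows.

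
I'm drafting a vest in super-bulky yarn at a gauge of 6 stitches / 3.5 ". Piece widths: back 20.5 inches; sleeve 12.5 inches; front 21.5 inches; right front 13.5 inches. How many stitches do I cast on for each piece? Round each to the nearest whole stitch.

back 35; sleeve 21; front 37; right front 23.

Rate = 6/3.5 = 1.714 sts per in.
back: 20.5 × 1.714 = 35.14 → 35.
sleeve: 12.5 × 1.714 = 21.43 → 21.
front: 21.5 × 1.714 = 36.86 → 37.
right front: 13.5 × 1.714 = 23.14 → 23.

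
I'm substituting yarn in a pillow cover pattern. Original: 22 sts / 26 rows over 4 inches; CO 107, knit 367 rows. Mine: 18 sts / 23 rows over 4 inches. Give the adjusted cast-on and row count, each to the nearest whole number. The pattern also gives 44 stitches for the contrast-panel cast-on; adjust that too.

Stitches: 107 × 18/22 = 87.55 → 88.
Rows: 367 × 23/26 = 324.65 → 325.
contrast-panel cast-on: 44 × 18/22 = 36.00 → 36.

Cast on 88 stitches; work 325 rows; contrast-panel cast-on 36 stitches.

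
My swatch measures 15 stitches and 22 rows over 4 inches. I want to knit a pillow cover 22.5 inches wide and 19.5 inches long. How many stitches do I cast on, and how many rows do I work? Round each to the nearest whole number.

Cast on 84 stitches and work 107 rows.

Stitch gauge = 15/4 = 3.75 sts/in; 22.5 × 3.75 = 84.38 → 84 sts.
Row gauge = 22/4 = 5.5 rows/in; 19.5 × 5.5 = 107.25 → 107 rows.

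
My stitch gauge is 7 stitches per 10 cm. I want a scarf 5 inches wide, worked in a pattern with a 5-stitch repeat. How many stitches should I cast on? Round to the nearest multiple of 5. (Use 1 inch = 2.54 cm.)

CO 10 sts.

5 in = 5 × 2.54 = 12.70 cm.
7 / 10 = 0.7 sts/cm.
12.70 × 0.7 = 8.89 sts.
→ 10.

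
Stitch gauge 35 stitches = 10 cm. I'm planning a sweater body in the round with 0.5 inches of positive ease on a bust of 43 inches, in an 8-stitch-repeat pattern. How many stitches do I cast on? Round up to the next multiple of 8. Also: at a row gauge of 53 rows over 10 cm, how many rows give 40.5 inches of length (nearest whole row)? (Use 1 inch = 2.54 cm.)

Cast on 392 stitches; work 545 rows.

Finished = 43 + 0.5 = 43.5 inches.
43.5 inches × 2.54 = 110.49 cm.
35/10 = 3.5 sts per cm; 110.49 × 3.5 = 386.71 sts.
Next multiple of 8 → 392.
40.5 inches = 102.87 cm; × 5.3 = 545.21 → 545 rows.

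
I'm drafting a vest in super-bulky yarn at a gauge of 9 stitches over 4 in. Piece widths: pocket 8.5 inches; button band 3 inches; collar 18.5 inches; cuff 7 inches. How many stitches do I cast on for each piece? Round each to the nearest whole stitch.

pocket 19; button band 7; collar 42; cuff 16.

Rate = 9/4 = 2.25 sts per in.
pocket: 8.5 × 2.25 = 19.12 → 19.
button band: 3 × 2.25 = 6.75 → 7.
collar: 18.5 × 2.25 = 41.62 → 42.
cuff: 7 × 2.25 = 15.75 → 16.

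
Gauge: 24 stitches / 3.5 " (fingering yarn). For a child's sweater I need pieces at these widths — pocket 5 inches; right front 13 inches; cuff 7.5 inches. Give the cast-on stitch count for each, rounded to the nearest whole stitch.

Rate = 24/3.5 = 6.857 sts per in.
pocket: 5 × 6.857 = 34.29 → 34.
right front: 13 × 6.857 = 89.14 → 89.
cuff: 7.5 × 6.857 = 51.43 → 51.

pocket 34; right front 89; cuff 51.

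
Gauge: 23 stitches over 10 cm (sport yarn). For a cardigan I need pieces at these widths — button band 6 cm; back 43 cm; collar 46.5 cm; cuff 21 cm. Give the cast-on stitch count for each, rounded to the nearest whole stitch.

button band 14; back 99; collar 107; cuff 48.

Rate = 23/10 = 2.3 sts per cm.
button band: 6 × 2.3 = 13.80 → 14.
back: 43 × 2.3 = 98.90 → 99.
collar: 46.5 × 2.3 = 106.95 → 107.
cuff: 21 × 2.3 = 48.30 → 48.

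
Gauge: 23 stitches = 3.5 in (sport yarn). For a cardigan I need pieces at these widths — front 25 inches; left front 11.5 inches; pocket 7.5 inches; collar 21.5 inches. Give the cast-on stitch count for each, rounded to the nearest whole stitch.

Rate = 23/3.5 = 6.571 sts per in.
front: 25 × 6.571 = 164.29 → 164.
left front: 11.5 × 6.571 = 75.57 → 76.
pocket: 7.5 × 6.571 = 49.29 → 49.
collar: 21.5 × 6.571 = 141.29 → 141.

front 164; left front 76; pocket 49; collar 141.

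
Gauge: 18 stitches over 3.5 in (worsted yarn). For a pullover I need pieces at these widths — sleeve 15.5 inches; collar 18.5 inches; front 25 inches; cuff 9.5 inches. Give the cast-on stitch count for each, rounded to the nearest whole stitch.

sleeve 80; collar 95; front 129; cuff 49.

Rate = 18/3.5 = 5.143 sts per in.
sleeve: 15.5 × 5.143 = 79.71 → 80.
collar: 18.5 × 5.143 = 95.14 → 95.
front: 25 × 5.143 = 128.57 → 129.
cuff: 9.5 × 5.143 = 48.86 → 49.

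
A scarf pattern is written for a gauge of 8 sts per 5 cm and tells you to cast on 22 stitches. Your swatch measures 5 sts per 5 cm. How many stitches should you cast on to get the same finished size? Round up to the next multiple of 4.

16 stitches.

Scale factor = 5 / 8 = 0.625.
22 × 5 / 8 = 13.75 sts.
→ 16 sts.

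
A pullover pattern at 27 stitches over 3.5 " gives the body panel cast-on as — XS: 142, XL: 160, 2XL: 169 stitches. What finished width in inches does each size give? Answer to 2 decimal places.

XS 18.41 inches; XL 20.74 inches; 2XL 21.91 inches.

27/3.5 = 7.714 sts per in.
XS: 142 / 7.714 = 18.407 → 18.41 in.
XL: 160 / 7.714 = 20.741 → 20.74 in.
2XL: 169 / 7.714 = 21.907 → 21.91 in.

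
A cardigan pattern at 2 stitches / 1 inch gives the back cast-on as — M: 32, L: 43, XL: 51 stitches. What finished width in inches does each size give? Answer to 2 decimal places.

M 16.00 inches; L 21.50 inches; XL 25.50 inches.

2/1 = 2 sts per in.
M: 32 / 2 = 16.000 → 16.00 in.
L: 43 / 2 = 21.500 → 21.50 in.
XL: 51 / 2 = 25.500 → 25.50 in.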